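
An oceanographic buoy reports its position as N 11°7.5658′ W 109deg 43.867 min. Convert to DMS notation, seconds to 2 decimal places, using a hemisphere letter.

11°07′33.95″ N, 109°43′52.02″ W

Latitude: 7.56580′ → 7′ and 0.56580 × 60 = 33.9480″
Lon: fractional minutes 0.86700 × 60 = 52.0200″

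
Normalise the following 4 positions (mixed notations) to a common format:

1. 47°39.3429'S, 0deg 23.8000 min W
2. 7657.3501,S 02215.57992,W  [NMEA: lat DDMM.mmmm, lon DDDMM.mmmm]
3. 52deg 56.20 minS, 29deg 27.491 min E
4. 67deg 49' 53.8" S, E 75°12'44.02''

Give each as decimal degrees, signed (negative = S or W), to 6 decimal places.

Point 1:
  Latitude: 39.3429′ = 0.655715°; total 47.6557150
  S → negative
  Lon: 0 + 23.8/60 = 0.3966667
  W → negative
Point 2:
  φ: degrees = first 2 digits = 76, minutes = 57.3501; 76 + 57.3501/60 = 76.9558350
  hemisphere S, so the sign is −
  Lon: split at 3 digits → 022° and 15.57992′; 22 + 15.57992/60 = 22.2596653
  W ⇒ negate
Point 3:
  Lat: 56.2′ = 0.936667°; total 52.9366667
  hemisphere S, so the sign is −
  Lon: 27.491′ = 0.458183°; total 29.4581833
  E ⇒ keep positive
Point 4:
  Lat: 67° + 49/60 + 53.8/3600 = 67 + 0.816667 + 0.014944 = 67.8316111
  S → negative
  Longitude: 75 + 12/60 + 44.02/3600 = 75.2122278
  E → positive

1. -47.655715, -0.396667
2. -76.955835, -22.259665
3. -52.936667, 29.458183
4. -67.831611, 75.212228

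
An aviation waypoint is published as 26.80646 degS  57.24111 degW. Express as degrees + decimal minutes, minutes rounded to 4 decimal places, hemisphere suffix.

Lat: fractional part 0.806460 → 48.387600 minutes
Longitude: 57° + 0.241110 × 60 = 57° 14.466600′

26° 48.3876′ S, 57° 14.4666′ W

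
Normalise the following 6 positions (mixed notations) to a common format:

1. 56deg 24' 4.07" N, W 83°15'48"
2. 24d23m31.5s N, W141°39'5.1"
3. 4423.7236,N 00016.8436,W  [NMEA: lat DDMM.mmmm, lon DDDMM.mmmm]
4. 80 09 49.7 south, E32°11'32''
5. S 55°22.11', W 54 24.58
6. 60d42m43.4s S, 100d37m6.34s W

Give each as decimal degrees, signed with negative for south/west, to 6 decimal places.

1. 56.401131, -83.263333
2. 24.392083, -141.651417
3. 44.395393, -0.280727
4. -80.163806, 32.192222
5. -55.368500, -54.409667
6. -60.712056, -100.618428

Point 1:
  Latitude: 56° + 24/60 + 4.07/3600 = 56 + 0.400000 + 0.001131 = 56.4011306
  N ⇒ keep positive
  λ: 15′ + 48″ = 15.80000′; 83 + 15.80000/60 = 83.2633333
  W ⇒ negate
Point 2:
  φ: 24° + 23/60 + 31.5/3600 = 24 + 0.383333 + 0.008750 = 24.3920833
  N → positive
  Longitude: 141 + 39/60 + 5.1/3600 = 141.6514167
  hemisphere W, so the sign is −
Point 3:
  Latitude: split at 2 digits → 44° and 23.7236′; 44 + 23.7236/60 = 44.3953933
  N → positive
  λ: degrees = first 3 digits = 0, minutes = 16.8436; 0 + 16.8436/60 = 0.2807267
  W → negative
Point 4:
  Latitude: 9′ + 49.7″ = 9.82833′; 80 + 9.82833/60 = 80.1638056
  hemisphere S, so the sign is −
  Longitude: 32° + 11/60 + 32/3600 = 32 + 0.183333 + 0.008889 = 32.1922222
  E → positive
Point 5:
  Latitude: 22.11′ = 0.368500°; total 55.3685000
  hemisphere S, so the sign is −
  λ: 24.58′ = 0.409667°; total 54.4096667
  W ⇒ negate
Point 6:
  φ: 60° + 42/60 + 43.4/3600 = 60 + 0.700000 + 0.012056 = 60.7120556
  S ⇒ negate
  Lon: 100° + 37/60 + 6.34/3600 = 100 + 0.616667 + 0.001761 = 100.6184278
  hemisphere W, so the sign is −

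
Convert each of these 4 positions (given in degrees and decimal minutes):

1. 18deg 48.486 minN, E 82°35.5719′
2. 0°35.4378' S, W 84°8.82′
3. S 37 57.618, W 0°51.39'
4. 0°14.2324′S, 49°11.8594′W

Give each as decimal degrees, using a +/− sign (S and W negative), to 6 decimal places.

Point 1:
  Lat: 18 + 48.486/60 = 18.8081000
  N → positive
  λ: 35.5719′ = 0.592865°; total 82.5928650
  E ⇒ keep positive
Point 2:
  Latitude: 35.4378′ = 0.590630°; total 0.5906300
  S → negative
  Longitude: 8.82′ = 0.147000°; total 84.1470000
  W ⇒ negate
Point 3:
  φ: 37 + 57.618/60 = 37.9603000
  hemisphere S, so the sign is −
  Lon: 51.39′ = 0.856500°; total 0.8565000
  W ⇒ negate
Point 4:
  φ: 14.2324′ = 0.237207°; total 0.2372067
  S → negative
  λ: 49 + 11.8594/60 = 49.1976567
  W → negative

1. 18.808100, 82.592865
2. -0.590630, -84.147000
3. -37.960300, -0.856500
4. -0.237207, -49.197657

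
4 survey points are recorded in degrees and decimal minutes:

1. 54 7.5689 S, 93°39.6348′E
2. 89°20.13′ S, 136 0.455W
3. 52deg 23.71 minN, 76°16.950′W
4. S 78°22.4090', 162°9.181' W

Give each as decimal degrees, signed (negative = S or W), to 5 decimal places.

1. -54.12615, 93.66058
2. -89.33550, -136.00758
3. 52.39517, -76.28250
4. -78.37348, -162.15302

Point 1:
  Lat: 54 + 7.5689/60 = 54.126148
  S ⇒ negate
  Lon: 93 + 39.6348/60 = 93.660580
  E → positive
Point 2:
  φ: 20.13′ = 0.335500°; total 89.335500
  hemisphere S, so the sign is −
  Lon: 136 + 0.455/60 = 136.007583
  W → negative
Point 3:
  φ: 23.71′ = 0.395167°; total 52.395167
  N → positive
  λ: 76 + 16.95/60 = 76.282500
  hemisphere W, so the sign is −
Point 4:
  Lat: 22.409′ = 0.373483°; total 78.373483
  hemisphere S, so the sign is −
  λ: 162 + 9.181/60 = 162.153017
  W ⇒ negate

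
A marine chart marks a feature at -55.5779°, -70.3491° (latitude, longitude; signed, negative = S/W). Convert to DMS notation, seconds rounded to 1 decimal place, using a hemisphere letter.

Latitude is negative → S; |value| = 55.577900
φ: whole degrees 55; 34.67400′ → 34′ and 40.440″
Longitude is negative → W; |value| = 70.349100
Longitude: 0.349100 × 60 = 20.94600′ → 20′, remainder × 60 = 56.760″

55°34′40.4″ S, 70°20′56.8″ W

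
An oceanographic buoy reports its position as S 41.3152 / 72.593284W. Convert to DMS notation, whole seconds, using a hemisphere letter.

Latitude: 0.315200° → 18.91200′; 0.91200 × 60 = 54.72″
Lon: 0.593284 × 60 = 35.59704′ → 35′, remainder × 60 = 35.82″

41°18′55″ S, 72°35′36″ W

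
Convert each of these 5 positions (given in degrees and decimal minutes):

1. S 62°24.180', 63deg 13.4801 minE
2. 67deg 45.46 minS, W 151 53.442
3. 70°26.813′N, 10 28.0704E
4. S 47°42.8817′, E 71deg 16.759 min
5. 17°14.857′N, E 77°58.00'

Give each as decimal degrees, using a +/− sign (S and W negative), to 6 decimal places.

Point 1:
  φ: 24.18′ = 0.403000°; total 62.4030000
  S ⇒ negate
  Longitude: 13.4801′ = 0.224668°; total 63.2246683
  E → positive
Point 2:
  φ: 67 + 45.46/60 = 67.7576667
  S → negative
  Longitude: 53.442′ = 0.890700°; total 151.8907000
  W → negative
Point 3:
  Lat: 70 + 26.813/60 = 70.4468833
  N → positive
  Longitude: 10 + 28.0704/60 = 10.4678400
  E → positive
Point 4:
  φ: 47 + 42.8817/60 = 47.7146950
  hemisphere S, so the sign is −
  Longitude: 71 + 16.759/60 = 71.2793167
  E ⇒ keep positive
Point 5:
  Latitude: 14.857′ = 0.247617°; total 17.2476167
  N ⇒ keep positive
  λ: 77 + 58/60 = 77.9666667
  E → positive

1. -62.403000, 63.224668
2. -67.757667, -151.890700
3. 70.446883, 10.467840
4. -47.714695, 71.279317
5. 17.247617, 77.966667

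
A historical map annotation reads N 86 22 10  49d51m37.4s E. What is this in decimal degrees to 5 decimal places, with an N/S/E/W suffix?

φ: 86° + 22/60 + 10/3600 = 86 + 0.366667 + 0.002778 = 86.369444
Lon: 49 + 51/60 + 37.4/3600 = 49.860389

86.36944° N, 49.86039° E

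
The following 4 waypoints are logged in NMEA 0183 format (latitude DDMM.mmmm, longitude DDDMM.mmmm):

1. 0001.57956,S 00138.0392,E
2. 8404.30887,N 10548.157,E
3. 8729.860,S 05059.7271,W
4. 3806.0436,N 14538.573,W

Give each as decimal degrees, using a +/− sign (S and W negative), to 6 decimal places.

1. -0.026326, 1.633987
2. 84.071815, 105.802617
3. -87.497667, -50.995452
4. 38.100727, -145.642883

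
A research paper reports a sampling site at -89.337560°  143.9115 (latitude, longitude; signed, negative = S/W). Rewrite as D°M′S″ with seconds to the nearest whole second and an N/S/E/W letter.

89°20′15″ S, 143°54′41″ E

Latitude is negative → S; |value| = 89.337560
Latitude: 0.337560° → 20.25360′; 0.25360 × 60 = 15.22″
Longitude: 0.911500 × 60 = 54.69000′ → 54′, remainder × 60 = 41.40″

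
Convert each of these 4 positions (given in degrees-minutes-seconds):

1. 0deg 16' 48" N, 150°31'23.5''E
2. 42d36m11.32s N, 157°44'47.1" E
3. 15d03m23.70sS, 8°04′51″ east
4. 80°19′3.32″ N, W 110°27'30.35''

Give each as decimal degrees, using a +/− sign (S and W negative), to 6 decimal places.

1. 0.280000, 150.523194
2. 42.603144, 157.746417
3. -15.056583, 8.080833
4. 80.317589, -110.458431

Point 1:
  φ: 0 + 16/60 + 48/3600 = 0.2800000
  N ⇒ keep positive
  λ: 150° + 31/60 + 23.5/3600 = 150 + 0.516667 + 0.006528 = 150.5231944
  E ⇒ keep positive
Point 2:
  Latitude: 42° + 36/60 + 11.32/3600 = 42 + 0.600000 + 0.003144 = 42.6031444
  N ⇒ keep positive
  λ: 157 + 44/60 + 47.1/3600 = 157.7464167
  E → positive
Point 3:
  φ: 15 + 3/60 + 23.7/3600 = 15.0565833
  S ⇒ negate
  λ: 8° + 4/60 + 51/3600 = 8 + 0.066667 + 0.014167 = 8.0808333
  E → positive
Point 4:
  Lat: 80° + 19/60 + 3.32/3600 = 80 + 0.316667 + 0.000922 = 80.3175889
  N → positive
  Longitude: 110° + 27/60 + 30.35/3600 = 110 + 0.450000 + 0.008431 = 110.4584306
  hemisphere W, so the sign is −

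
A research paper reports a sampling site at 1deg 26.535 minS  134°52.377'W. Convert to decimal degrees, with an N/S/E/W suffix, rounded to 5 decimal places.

1.44225° S, 134.87295° W

Latitude: 26.535′ = 0.442250°; total 1.442250
Longitude: 134 + 52.377/60 = 134.872950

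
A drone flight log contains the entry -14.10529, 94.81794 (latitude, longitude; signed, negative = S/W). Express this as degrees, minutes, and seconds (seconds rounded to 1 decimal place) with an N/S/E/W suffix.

14°06′19.0″ S, 94°49′4.6″ E

Latitude is negative → S; |value| = 14.105290
Latitude: whole degrees 14; 6.31740′ → 6′ and 19.044″
Lon: 0.817940 × 60 = 49.07640′ → 49′, remainder × 60 = 4.584″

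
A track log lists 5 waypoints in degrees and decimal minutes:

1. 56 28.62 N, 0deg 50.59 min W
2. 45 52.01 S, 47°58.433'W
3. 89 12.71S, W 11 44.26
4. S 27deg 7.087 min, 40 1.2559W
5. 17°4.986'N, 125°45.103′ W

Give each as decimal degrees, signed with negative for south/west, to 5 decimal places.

1. 56.47700, -0.84317
2. -45.86683, -47.97388
3. -89.21183, -11.73767
4. -27.11812, -40.02093
5. 17.08310, -125.75172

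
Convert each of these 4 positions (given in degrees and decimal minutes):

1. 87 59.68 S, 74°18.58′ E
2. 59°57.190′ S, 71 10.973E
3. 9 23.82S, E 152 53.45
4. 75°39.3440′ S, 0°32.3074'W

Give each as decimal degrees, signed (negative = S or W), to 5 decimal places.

Point 1:
  Latitude: 59.68′ = 0.994667°; total 87.994667
  S ⇒ negate
  Lon: 18.58′ = 0.309667°; total 74.309667
  E → positive
Point 2:
  Latitude: 57.19′ = 0.953167°; total 59.953167
  hemisphere S, so the sign is −
  Lon: 10.973′ = 0.182883°; total 71.182883
  E → positive
Point 3:
  Latitude: 23.82′ = 0.397000°; total 9.397000
  S ⇒ negate
  Lon: 152 + 53.45/60 = 152.890833
  E ⇒ keep positive
Point 4:
  φ: 75 + 39.344/60 = 75.655733
  hemisphere S, so the sign is −
  Lon: 32.3074′ = 0.538457°; total 0.538457
  hemisphere W, so the sign is −

1. -87.99467, 74.30967
2. -59.95317, 71.18288
3. -9.39700, 152.89083
4. -75.65573, -0.53846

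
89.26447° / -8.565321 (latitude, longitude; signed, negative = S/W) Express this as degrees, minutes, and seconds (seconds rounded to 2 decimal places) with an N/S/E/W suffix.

Latitude: 0.264470° → 15.86820′; 0.86820 × 60 = 52.0920″
Longitude is negative → W; |value| = 8.565321
Lon: whole degrees 8; 33.91926′ → 33′ and 55.1556″

89°15′52.09″ N, 8°33′55.16″ W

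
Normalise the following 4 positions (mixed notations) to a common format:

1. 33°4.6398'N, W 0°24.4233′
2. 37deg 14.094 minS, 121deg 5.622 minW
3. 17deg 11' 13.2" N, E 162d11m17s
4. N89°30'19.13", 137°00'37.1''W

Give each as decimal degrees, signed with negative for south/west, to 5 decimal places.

1. 33.07733, -0.40706
2. -37.23490, -121.09370
3. 17.18700, 162.18806
4. 89.50531, -137.01031

Point 1:
  Lat: 4.6398′ = 0.077330°; total 33.077330
  N ⇒ keep positive
  λ: 24.4233′ = 0.407055°; total 0.407055
  hemisphere W, so the sign is −
Point 2:
  φ: 37 + 14.094/60 = 37.234900
  S ⇒ negate
  Lon: 121 + 5.622/60 = 121.093700
  W → negative
Point 3:
  Latitude: 17° + 11/60 + 13.2/3600 = 17 + 0.183333 + 0.003667 = 17.187000
  N → positive
  Lon: 11′ + 17″ = 11.28333′; 162 + 11.28333/60 = 162.188056
  E ⇒ keep positive
Point 4:
  Latitude: 89° + 30/60 + 19.13/3600 = 89 + 0.500000 + 0.005314 = 89.505314
  N ⇒ keep positive
  Longitude: 137° + 0/60 + 37.1/3600 = 137 + 0.000000 + 0.010306 = 137.010306
  W ⇒ negate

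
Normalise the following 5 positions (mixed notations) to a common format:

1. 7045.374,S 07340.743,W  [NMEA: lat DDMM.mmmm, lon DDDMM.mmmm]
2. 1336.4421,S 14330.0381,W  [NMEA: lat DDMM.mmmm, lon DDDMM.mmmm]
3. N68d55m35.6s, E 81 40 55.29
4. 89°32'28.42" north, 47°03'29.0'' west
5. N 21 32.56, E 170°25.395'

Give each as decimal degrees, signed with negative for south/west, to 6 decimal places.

Point 1:
  φ: split at 2 digits → 70° and 45.374′; 70 + 45.374/60 = 70.7562333
  S → negative
  λ: degrees = first 3 digits = 73, minutes = 40.743; 73 + 40.743/60 = 73.6790500
  W → negative
Point 2:
  Lat: split at 2 digits → 13° and 36.4421′; 13 + 36.4421/60 = 13.6073683
  S ⇒ negate
  Longitude: degrees = first 3 digits = 143, minutes = 30.0381; 143 + 30.0381/60 = 143.5006350
  hemisphere W, so the sign is −
Point 3:
  Lat: 68 + 55/60 + 35.6/3600 = 68.9265556
  N → positive
  Longitude: 81 + 40/60 + 55.29/3600 = 81.6820250
  E → positive
Point 4:
  φ: 32′ + 28.42″ = 32.47367′; 89 + 32.47367/60 = 89.5412278
  N ⇒ keep positive
  Lon: 3′ + 29″ = 3.48333′; 47 + 3.48333/60 = 47.0580556
  W → negative
Point 5:
  φ: 32.56′ = 0.542667°; total 21.5426667
  N → positive
  λ: 25.395′ = 0.423250°; total 170.4232500
  E ⇒ keep positive

1. -70.756233, -73.679050
2. -13.607368, -143.500635
3. 68.926556, 81.682025
4. 89.541228, -47.058056
5. 21.542667, 170.423250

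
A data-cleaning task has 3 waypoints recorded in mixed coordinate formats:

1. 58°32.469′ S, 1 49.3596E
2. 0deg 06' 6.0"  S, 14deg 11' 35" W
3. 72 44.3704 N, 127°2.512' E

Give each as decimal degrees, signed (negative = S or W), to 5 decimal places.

Point 1:
  φ: 32.469′ = 0.541150°; total 58.541150
  S → negative
  Longitude: 49.3596′ = 0.822660°; total 1.822660
  E → positive
Point 2:
  Latitude: 0 + 6/60 + 6/3600 = 0.101667
  hemisphere S, so the sign is −
  λ: 14 + 11/60 + 35/3600 = 14.193056
  W ⇒ negate
Point 3:
  Lat: 72 + 44.3704/60 = 72.739507
  N → positive
  λ: 127 + 2.512/60 = 127.041867
  E ⇒ keep positive

1. -58.54115, 1.82266
2. -0.10167, -14.19306
3. 72.73951, 127.04187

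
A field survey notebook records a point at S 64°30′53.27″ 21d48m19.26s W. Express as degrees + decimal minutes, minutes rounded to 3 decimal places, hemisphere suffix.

64° 30.888′ S, 21° 48.321′ W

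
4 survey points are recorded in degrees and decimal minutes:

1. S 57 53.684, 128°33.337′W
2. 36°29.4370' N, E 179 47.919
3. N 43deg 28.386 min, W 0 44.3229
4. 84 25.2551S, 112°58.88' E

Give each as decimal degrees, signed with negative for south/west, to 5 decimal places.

Point 1:
  Latitude: 57 + 53.684/60 = 57.894733
  S → negative
  Longitude: 33.337′ = 0.555617°; total 128.555617
  hemisphere W, so the sign is −
Point 2:
  Latitude: 29.437′ = 0.490617°; total 36.490617
  N → positive
  Lon: 179 + 47.919/60 = 179.798650
  E ⇒ keep positive
Point 3:
  Lat: 43 + 28.386/60 = 43.473100
  N ⇒ keep positive
  λ: 44.3229′ = 0.738715°; total 0.738715
  hemisphere W, so the sign is −
Point 4:
  Latitude: 25.2551′ = 0.420918°; total 84.420918
  S → negative
  λ: 112 + 58.88/60 = 112.981333
  E → positive

1. -57.89473, -128.55562
2. 36.49062, 179.79865
3. 43.47310, -0.73872
4. -84.42092, 112.98133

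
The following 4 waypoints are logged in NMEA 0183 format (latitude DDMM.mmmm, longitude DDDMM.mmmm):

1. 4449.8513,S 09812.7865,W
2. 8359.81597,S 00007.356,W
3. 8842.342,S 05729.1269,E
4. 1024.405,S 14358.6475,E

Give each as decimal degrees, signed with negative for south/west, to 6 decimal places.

1. -44.830855, -98.213108
2. -83.996933, -0.122600
3. -88.705700, 57.485448
4. -10.406750, 143.977458

Point 1:
  Latitude: split at 2 digits → 44° and 49.8513′; 44 + 49.8513/60 = 44.8308550
  S → negative
  Longitude: split at 3 digits → 098° and 12.7865′; 98 + 12.7865/60 = 98.2131083
  W → negative
Point 2:
  Lat: degrees = first 2 digits = 83, minutes = 59.81597; 83 + 59.81597/60 = 83.9969328
  S ⇒ negate
  Longitude: split at 3 digits → 000° and 7.356′; 0 + 7.356/60 = 0.1226000
  hemisphere W, so the sign is −
Point 3:
  φ: split at 2 digits → 88° and 42.342′; 88 + 42.342/60 = 88.7057000
  S → negative
  Lon: split at 3 digits → 057° and 29.1269′; 57 + 29.1269/60 = 57.4854483
  E ⇒ keep positive
Point 4:
  Lat: split at 2 digits → 10° and 24.405′; 10 + 24.405/60 = 10.4067500
  hemisphere S, so the sign is −
  Lon: split at 3 digits → 143° and 58.6475′; 143 + 58.6475/60 = 143.9774583
  E ⇒ keep positive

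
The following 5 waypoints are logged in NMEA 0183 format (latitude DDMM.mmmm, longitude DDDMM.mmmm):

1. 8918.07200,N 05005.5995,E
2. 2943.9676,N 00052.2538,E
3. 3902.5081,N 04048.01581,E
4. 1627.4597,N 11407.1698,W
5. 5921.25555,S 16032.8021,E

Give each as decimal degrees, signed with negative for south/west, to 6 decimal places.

1. 89.301200, 50.093325
2. 29.732793, 0.870897
3. 39.041802, 40.800264
4. 16.457662, -114.119497
5. -59.354259, 160.546702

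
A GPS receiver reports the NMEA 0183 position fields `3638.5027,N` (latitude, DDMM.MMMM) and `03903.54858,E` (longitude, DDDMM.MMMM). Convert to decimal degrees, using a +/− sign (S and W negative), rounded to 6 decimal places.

36.641712, 39.059143

φ: split at 2 digits → 36° and 38.5027′; 36 + 38.5027/60 = 36.6417117
N ⇒ keep positive
λ: degrees = first 3 digits = 39, minutes = 3.54858; 39 + 3.54858/60 = 39.0591430
E ⇒ keep positive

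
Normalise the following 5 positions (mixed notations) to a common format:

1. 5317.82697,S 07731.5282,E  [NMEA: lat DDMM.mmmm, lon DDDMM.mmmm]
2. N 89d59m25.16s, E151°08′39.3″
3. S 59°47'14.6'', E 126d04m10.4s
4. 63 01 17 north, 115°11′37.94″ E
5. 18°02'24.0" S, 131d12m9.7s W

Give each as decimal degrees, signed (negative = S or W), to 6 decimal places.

Point 1:
  Lat: degrees = first 2 digits = 53, minutes = 17.82697; 53 + 17.82697/60 = 53.2971162
  S ⇒ negate
  Lon: degrees = first 3 digits = 77, minutes = 31.5282; 77 + 31.5282/60 = 77.5254700
  E ⇒ keep positive
Point 2:
  Lat: 59′ + 25.16″ = 59.41933′; 89 + 59.41933/60 = 89.9903222
  N → positive
  Lon: 151° + 8/60 + 39.3/3600 = 151 + 0.133333 + 0.010917 = 151.1442500
  E → positive
Point 3:
  Latitude: 59° + 47/60 + 14.6/3600 = 59 + 0.783333 + 0.004056 = 59.7873889
  hemisphere S, so the sign is −
  Longitude: 4′ + 10.4″ = 4.17333′; 126 + 4.17333/60 = 126.0695556
  E → positive
Point 4:
  Lat: 63° + 1/60 + 17/3600 = 63 + 0.016667 + 0.004722 = 63.0213889
  N → positive
  Longitude: 115° + 11/60 + 37.94/3600 = 115 + 0.183333 + 0.010539 = 115.1938722
  E → positive
Point 5:
  Lat: 18° + 2/60 + 24/3600 = 18 + 0.033333 + 0.006667 = 18.0400000
  hemisphere S, so the sign is −
  λ: 12′ + 9.7″ = 12.16167′; 131 + 12.16167/60 = 131.2026944
  W → negative

1. -53.297116, 77.525470
2. 89.990322, 151.144250
3. -59.787389, 126.069556
4. 63.021389, 115.193872
5. -18.040000, -131.202694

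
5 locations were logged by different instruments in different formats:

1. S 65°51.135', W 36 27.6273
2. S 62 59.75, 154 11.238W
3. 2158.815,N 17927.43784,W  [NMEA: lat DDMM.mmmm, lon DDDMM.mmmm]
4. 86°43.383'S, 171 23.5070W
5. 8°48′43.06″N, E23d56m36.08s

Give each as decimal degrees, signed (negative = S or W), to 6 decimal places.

Point 1:
  Lat: 51.135′ = 0.852250°; total 65.8522500
  S ⇒ negate
  Longitude: 36 + 27.6273/60 = 36.4604550
  W → negative
Point 2:
  φ: 59.75′ = 0.995833°; total 62.9958333
  S → negative
  Lon: 11.238′ = 0.187300°; total 154.1873000
  W → negative
Point 3:
  Lat: split at 2 digits → 21° and 58.815′; 21 + 58.815/60 = 21.9802500
  N → positive
  Longitude: degrees = first 3 digits = 179, minutes = 27.43784; 179 + 27.43784/60 = 179.4572973
  W ⇒ negate
Point 4:
  Lat: 86 + 43.383/60 = 86.7230500
  hemisphere S, so the sign is −
  Longitude: 171 + 23.507/60 = 171.3917833
  hemisphere W, so the sign is −
Point 5:
  φ: 48′ + 43.06″ = 48.71767′; 8 + 48.71767/60 = 8.8119611
  N → positive
  Longitude: 56′ + 36.08″ = 56.60133′; 23 + 56.60133/60 = 23.9433556
  E → positive

1. -65.852250, -36.460455
2. -62.995833, -154.187300
3. 21.980250, -179.457297
4. -86.723050, -171.391783
5. 8.811961, 23.943356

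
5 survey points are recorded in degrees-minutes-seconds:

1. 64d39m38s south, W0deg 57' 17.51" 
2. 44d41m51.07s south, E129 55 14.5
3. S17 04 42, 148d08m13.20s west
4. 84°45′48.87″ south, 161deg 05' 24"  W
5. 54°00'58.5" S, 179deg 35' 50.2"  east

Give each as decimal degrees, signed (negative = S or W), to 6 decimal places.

Point 1:
  Lat: 39′ + 38″ = 39.63333′; 64 + 39.63333/60 = 64.6605556
  hemisphere S, so the sign is −
  Longitude: 0° + 57/60 + 17.51/3600 = 0 + 0.950000 + 0.004864 = 0.9548639
  W → negative
Point 2:
  Lat: 41′ + 51.07″ = 41.85117′; 44 + 41.85117/60 = 44.6975194
  hemisphere S, so the sign is −
  Longitude: 129 + 55/60 + 14.5/3600 = 129.9206944
  E ⇒ keep positive
Point 3:
  Latitude: 17 + 4/60 + 42/3600 = 17.0783333
  S ⇒ negate
  Lon: 148° + 8/60 + 13.2/3600 = 148 + 0.133333 + 0.003667 = 148.1370000
  W → negative
Point 4:
  Latitude: 84° + 45/60 + 48.87/3600 = 84 + 0.750000 + 0.013575 = 84.7635750
  S → negative
  Longitude: 161° + 5/60 + 24/3600 = 161 + 0.083333 + 0.006667 = 161.0900000
  hemisphere W, so the sign is −
Point 5:
  Latitude: 54° + 0/60 + 58.5/3600 = 54 + 0.000000 + 0.016250 = 54.0162500
  S ⇒ negate
  Longitude: 35′ + 50.2″ = 35.83667′; 179 + 35.83667/60 = 179.5972778
  E ⇒ keep positive

1. -64.660556, -0.954864
2. -44.697519, 129.920694
3. -17.078333, -148.137000
4. -84.763575, -161.090000
5. -54.016250, 179.597278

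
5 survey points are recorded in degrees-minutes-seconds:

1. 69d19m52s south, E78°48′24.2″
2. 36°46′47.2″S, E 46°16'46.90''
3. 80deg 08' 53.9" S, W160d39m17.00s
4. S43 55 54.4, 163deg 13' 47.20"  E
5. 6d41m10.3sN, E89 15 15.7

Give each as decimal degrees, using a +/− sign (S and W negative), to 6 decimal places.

1. -69.331111, 78.806722
2. -36.779778, 46.279694
3. -80.148306, -160.654722
4. -43.931778, 163.229778
5. 6.686194, 89.254361

Point 1:
  Lat: 19′ + 52″ = 19.86667′; 69 + 19.86667/60 = 69.3311111
  S ⇒ negate
  Lon: 78 + 48/60 + 24.2/3600 = 78.8067222
  E ⇒ keep positive
Point 2:
  Latitude: 36° + 46/60 + 47.2/3600 = 36 + 0.766667 + 0.013111 = 36.7797778
  S → negative
  λ: 46° + 16/60 + 46.9/3600 = 46 + 0.266667 + 0.013028 = 46.2796944
  E ⇒ keep positive
Point 3:
  φ: 80° + 8/60 + 53.9/3600 = 80 + 0.133333 + 0.014972 = 80.1483056
  hemisphere S, so the sign is −
  Lon: 160 + 39/60 + 17/3600 = 160.6547222
  W ⇒ negate
Point 4:
  Latitude: 55′ + 54.4″ = 55.90667′; 43 + 55.90667/60 = 43.9317778
  S ⇒ negate
  Lon: 163 + 13/60 + 47.2/3600 = 163.2297778
  E ⇒ keep positive
Point 5:
  Lat: 6° + 41/60 + 10.3/3600 = 6 + 0.683333 + 0.002861 = 6.6861944
  N ⇒ keep positive
  Lon: 15′ + 15.7″ = 15.26167′; 89 + 15.26167/60 = 89.2543611
  E ⇒ keep positive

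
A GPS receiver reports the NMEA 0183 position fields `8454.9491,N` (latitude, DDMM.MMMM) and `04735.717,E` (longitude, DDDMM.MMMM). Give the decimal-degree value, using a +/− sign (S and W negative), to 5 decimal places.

84.91582, 47.59528

Latitude: degrees = first 2 digits = 84, minutes = 54.9491; 84 + 54.9491/60 = 84.915818
N ⇒ keep positive
Lon: split at 3 digits → 047° and 35.717′; 47 + 35.717/60 = 47.595283
E → positive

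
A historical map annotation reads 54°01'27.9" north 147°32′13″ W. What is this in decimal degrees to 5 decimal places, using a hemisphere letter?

54.02442° N, 147.53694° W

φ: 54° + 1/60 + 27.9/3600 = 54 + 0.016667 + 0.007750 = 54.024417
Longitude: 147 + 32/60 + 13/3600 = 147.536944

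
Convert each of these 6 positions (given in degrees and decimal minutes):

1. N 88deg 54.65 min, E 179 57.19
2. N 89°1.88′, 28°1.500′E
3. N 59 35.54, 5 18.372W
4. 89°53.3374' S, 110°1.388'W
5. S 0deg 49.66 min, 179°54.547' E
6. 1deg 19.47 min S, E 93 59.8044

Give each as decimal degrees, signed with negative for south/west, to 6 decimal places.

1. 88.910833, 179.953167
2. 89.031333, 28.025000
3. 59.592333, -5.306200
4. -89.888957, -110.023133
5. -0.827667, 179.909117
6. -1.324500, 93.996740

Point 1:
  φ: 54.65′ = 0.910833°; total 88.9108333
  N ⇒ keep positive
  λ: 57.19′ = 0.953167°; total 179.9531667
  E → positive
Point 2:
  Latitude: 1.88′ = 0.031333°; total 89.0313333
  N ⇒ keep positive
  Lon: 28 + 1.5/60 = 28.0250000
  E ⇒ keep positive
Point 3:
  Lat: 35.54′ = 0.592333°; total 59.5923333
  N ⇒ keep positive
  Longitude: 18.372′ = 0.306200°; total 5.3062000
  W ⇒ negate
Point 4:
  φ: 89 + 53.3374/60 = 89.8889567
  S → negative
  Longitude: 110 + 1.388/60 = 110.0231333
  W → negative
Point 5:
  φ: 0 + 49.66/60 = 0.8276667
  hemisphere S, so the sign is −
  Longitude: 54.547′ = 0.909117°; total 179.9091167
  E ⇒ keep positive
Point 6:
  φ: 19.47′ = 0.324500°; total 1.3245000
  S ⇒ negate
  Longitude: 93 + 59.8044/60 = 93.9967400
  E ⇒ keep positive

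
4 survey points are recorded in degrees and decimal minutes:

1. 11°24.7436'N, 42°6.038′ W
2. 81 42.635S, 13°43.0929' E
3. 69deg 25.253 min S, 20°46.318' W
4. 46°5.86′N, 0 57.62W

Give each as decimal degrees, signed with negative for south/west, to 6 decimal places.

Point 1:
  φ: 24.7436′ = 0.412393°; total 11.4123933
  N → positive
  Longitude: 6.038′ = 0.100633°; total 42.1006333
  W → negative
Point 2:
  φ: 81 + 42.635/60 = 81.7105833
  hemisphere S, so the sign is −
  λ: 13 + 43.0929/60 = 13.7182150
  E → positive
Point 3:
  φ: 69 + 25.253/60 = 69.4208833
  hemisphere S, so the sign is −
  Lon: 20 + 46.318/60 = 20.7719667
  W → negative
Point 4:
  φ: 46 + 5.86/60 = 46.0976667
  N → positive
  λ: 57.62′ = 0.960333°; total 0.9603333
  W → negative

1. 11.412393, -42.100633
2. -81.710583, 13.718215
3. -69.420883, -20.771967
4. 46.097667, -0.960333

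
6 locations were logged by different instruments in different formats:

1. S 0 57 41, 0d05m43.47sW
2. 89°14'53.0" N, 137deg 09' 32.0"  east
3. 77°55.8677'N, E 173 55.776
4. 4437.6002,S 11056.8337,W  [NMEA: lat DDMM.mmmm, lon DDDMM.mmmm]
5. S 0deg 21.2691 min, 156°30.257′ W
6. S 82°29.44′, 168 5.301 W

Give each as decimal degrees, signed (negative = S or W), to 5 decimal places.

1. -0.96139, -0.09541
2. 89.24806, 137.15889
3. 77.93113, 173.92960
4. -44.62667, -110.94723
5. -0.35449, -156.50428
6. -82.49067, -168.08835

Point 1:
  φ: 57′ + 41″ = 57.68333′; 0 + 57.68333/60 = 0.961389
  hemisphere S, so the sign is −
  Longitude: 5′ + 43.47″ = 5.72450′; 0 + 5.72450/60 = 0.095408
  W ⇒ negate
Point 2:
  φ: 14′ + 53″ = 14.88333′; 89 + 14.88333/60 = 89.248056
  N → positive
  λ: 137 + 9/60 + 32/3600 = 137.158889
  E → positive
Point 3:
  φ: 77 + 55.8677/60 = 77.931128
  N ⇒ keep positive
  Lon: 173 + 55.776/60 = 173.929600
  E → positive
Point 4:
  Lat: split at 2 digits → 44° and 37.6002′; 44 + 37.6002/60 = 44.626670
  hemisphere S, so the sign is −
  Longitude: split at 3 digits → 110° and 56.8337′; 110 + 56.8337/60 = 110.947228
  hemisphere W, so the sign is −
Point 5:
  φ: 21.2691′ = 0.354485°; total 0.354485
  S → negative
  Lon: 30.257′ = 0.504283°; total 156.504283
  W → negative
Point 6:
  Latitude: 82 + 29.44/60 = 82.490667
  S → negative
  Lon: 168 + 5.301/60 = 168.088350
  W ⇒ negate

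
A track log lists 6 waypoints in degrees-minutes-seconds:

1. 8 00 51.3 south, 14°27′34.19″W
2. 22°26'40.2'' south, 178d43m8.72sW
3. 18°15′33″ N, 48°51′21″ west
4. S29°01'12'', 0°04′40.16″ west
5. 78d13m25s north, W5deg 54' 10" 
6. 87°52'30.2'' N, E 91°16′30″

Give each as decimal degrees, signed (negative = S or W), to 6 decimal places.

1. -8.014250, -14.459497
2. -22.444500, -178.719089
3. 18.259167, -48.855833
4. -29.020000, -0.077822
5. 78.223611, -5.902778
6. 87.875056, 91.275000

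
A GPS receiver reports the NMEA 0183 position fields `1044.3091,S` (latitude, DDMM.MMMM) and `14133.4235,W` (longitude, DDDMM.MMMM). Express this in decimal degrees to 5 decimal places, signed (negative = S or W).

-10.73849, -141.55706

Lat: split at 2 digits → 10° and 44.3091′; 10 + 44.3091/60 = 10.738485
S ⇒ negate
λ: split at 3 digits → 141° and 33.4235′; 141 + 33.4235/60 = 141.557058
hemisphere W, so the sign is −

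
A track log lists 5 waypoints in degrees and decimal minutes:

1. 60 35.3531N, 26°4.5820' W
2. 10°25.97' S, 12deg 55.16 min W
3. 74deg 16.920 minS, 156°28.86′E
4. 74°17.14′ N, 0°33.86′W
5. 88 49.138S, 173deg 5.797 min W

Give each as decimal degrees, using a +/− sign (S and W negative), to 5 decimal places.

Point 1:
  Latitude: 35.3531′ = 0.589218°; total 60.589218
  N → positive
  Lon: 4.582′ = 0.076367°; total 26.076367
  W → negative
Point 2:
  Lat: 25.97′ = 0.432833°; total 10.432833
  S ⇒ negate
  λ: 55.16′ = 0.919333°; total 12.919333
  hemisphere W, so the sign is −
Point 3:
  Latitude: 16.92′ = 0.282000°; total 74.282000
  hemisphere S, so the sign is −
  λ: 156 + 28.86/60 = 156.481000
  E → positive
Point 4:
  Lat: 17.14′ = 0.285667°; total 74.285667
  N → positive
  λ: 33.86′ = 0.564333°; total 0.564333
  W → negative
Point 5:
  Latitude: 49.138′ = 0.818967°; total 88.818967
  hemisphere S, so the sign is −
  Longitude: 173 + 5.797/60 = 173.096617
  W → negative

1. 60.58922, -26.07637
2. -10.43283, -12.91933
3. -74.28200, 156.48100
4. 74.28567, -0.56433
5. -88.81897, -173.09662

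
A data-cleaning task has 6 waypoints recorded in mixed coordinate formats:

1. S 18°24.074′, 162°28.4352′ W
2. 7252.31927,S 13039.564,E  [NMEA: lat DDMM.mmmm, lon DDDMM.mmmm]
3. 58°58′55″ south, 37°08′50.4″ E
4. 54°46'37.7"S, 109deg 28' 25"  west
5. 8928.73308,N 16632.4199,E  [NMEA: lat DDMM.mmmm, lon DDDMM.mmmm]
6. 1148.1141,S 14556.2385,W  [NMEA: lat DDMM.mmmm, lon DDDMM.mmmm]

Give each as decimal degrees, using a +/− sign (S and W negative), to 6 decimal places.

1. -18.401233, -162.473920
2. -72.871988, 130.659400
3. -58.981944, 37.147333
4. -54.777139, -109.473611
5. 89.478885, 166.540332
6. -11.801902, -145.937308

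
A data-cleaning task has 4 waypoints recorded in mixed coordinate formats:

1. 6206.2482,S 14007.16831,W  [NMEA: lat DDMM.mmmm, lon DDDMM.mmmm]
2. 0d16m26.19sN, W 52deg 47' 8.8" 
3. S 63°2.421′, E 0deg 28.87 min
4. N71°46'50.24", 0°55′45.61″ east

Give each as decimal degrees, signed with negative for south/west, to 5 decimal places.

1. -62.10414, -140.11947
2. 0.27394, -52.78578
3. -63.04035, 0.48117
4. 71.78062, 0.92934

Point 1:
  Latitude: degrees = first 2 digits = 62, minutes = 6.2482; 62 + 6.2482/60 = 62.104137
  S → negative
  λ: degrees = first 3 digits = 140, minutes = 7.16831; 140 + 7.16831/60 = 140.119472
  hemisphere W, so the sign is −
Point 2:
  Latitude: 16′ + 26.19″ = 16.43650′; 0 + 16.43650/60 = 0.273942
  N → positive
  Longitude: 52° + 47/60 + 8.8/3600 = 52 + 0.783333 + 0.002444 = 52.785778
  hemisphere W, so the sign is −
Point 3:
  Lat: 63 + 2.421/60 = 63.040350
  hemisphere S, so the sign is −
  Longitude: 0 + 28.87/60 = 0.481167
  E → positive
Point 4:
  Lat: 46′ + 50.24″ = 46.83733′; 71 + 46.83733/60 = 71.780622
  N ⇒ keep positive
  Longitude: 0° + 55/60 + 45.61/3600 = 0 + 0.916667 + 0.012669 = 0.929336
  E ⇒ keep positive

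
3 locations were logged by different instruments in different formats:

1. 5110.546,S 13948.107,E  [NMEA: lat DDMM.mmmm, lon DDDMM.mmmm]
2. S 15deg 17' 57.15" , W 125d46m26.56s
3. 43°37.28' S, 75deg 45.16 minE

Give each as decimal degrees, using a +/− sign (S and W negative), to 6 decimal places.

1. -51.175767, 139.801783
2. -15.299208, -125.774044
3. -43.621333, 75.752667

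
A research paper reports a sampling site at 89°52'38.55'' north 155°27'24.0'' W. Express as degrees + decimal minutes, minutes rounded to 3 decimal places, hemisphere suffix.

89° 52.643′ N, 155° 27.400′ W

φ: seconds/60 = 0.64250; minutes = 52 + 0.64250 = 52.64250
λ: 27 + 24/60 = 27.40000′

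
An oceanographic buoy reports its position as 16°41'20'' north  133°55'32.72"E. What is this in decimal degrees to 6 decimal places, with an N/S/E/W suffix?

16.688889° N, 133.925756° E

φ: 16° + 41/60 + 20/3600 = 16 + 0.683333 + 0.005556 = 16.6888889
Lon: 133° + 55/60 + 32.72/3600 = 133 + 0.916667 + 0.009089 = 133.9257556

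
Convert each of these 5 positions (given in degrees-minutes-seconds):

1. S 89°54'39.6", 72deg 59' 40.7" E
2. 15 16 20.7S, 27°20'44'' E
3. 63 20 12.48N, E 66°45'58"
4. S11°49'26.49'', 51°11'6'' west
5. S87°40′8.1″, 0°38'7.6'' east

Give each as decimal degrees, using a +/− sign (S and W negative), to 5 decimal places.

Point 1:
  Lat: 89 + 54/60 + 39.6/3600 = 89.911000
  S → negative
  λ: 72 + 59/60 + 40.7/3600 = 72.994639
  E ⇒ keep positive
Point 2:
  φ: 15° + 16/60 + 20.7/3600 = 15 + 0.266667 + 0.005750 = 15.272417
  hemisphere S, so the sign is −
  Lon: 27° + 20/60 + 44/3600 = 27 + 0.333333 + 0.012222 = 27.345556
  E → positive
Point 3:
  Lat: 20′ + 12.48″ = 20.20800′; 63 + 20.20800/60 = 63.336800
  N → positive
  λ: 66 + 45/60 + 58/3600 = 66.766111
  E → positive
Point 4:
  Lat: 49′ + 26.49″ = 49.44150′; 11 + 49.44150/60 = 11.824025
  S → negative
  Longitude: 11′ + 6″ = 11.10000′; 51 + 11.10000/60 = 51.185000
  W ⇒ negate
Point 5:
  φ: 87° + 40/60 + 8.1/3600 = 87 + 0.666667 + 0.002250 = 87.668917
  S ⇒ negate
  Lon: 38′ + 7.6″ = 38.12667′; 0 + 38.12667/60 = 0.635444
  E → positive

1. -89.91100, 72.99464
2. -15.27242, 27.34556
3. 63.33680, 66.76611
4. -11.82403, -51.18500
5. -87.66892, 0.63544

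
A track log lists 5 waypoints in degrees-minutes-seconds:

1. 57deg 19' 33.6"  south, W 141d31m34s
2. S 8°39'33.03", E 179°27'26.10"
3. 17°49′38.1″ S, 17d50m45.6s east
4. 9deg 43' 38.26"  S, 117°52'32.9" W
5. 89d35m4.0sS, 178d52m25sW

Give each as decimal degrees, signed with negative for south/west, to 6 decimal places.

1. -57.326000, -141.526111
2. -8.659175, 179.457250
3. -17.827250, 17.846000
4. -9.727294, -117.875806
5. -89.584444, -178.873611

Point 1:
  φ: 19′ + 33.6″ = 19.56000′; 57 + 19.56000/60 = 57.3260000
  hemisphere S, so the sign is −
  Longitude: 141 + 31/60 + 34/3600 = 141.5261111
  W ⇒ negate
Point 2:
  φ: 39′ + 33.03″ = 39.55050′; 8 + 39.55050/60 = 8.6591750
  hemisphere S, so the sign is −
  Longitude: 179 + 27/60 + 26.1/3600 = 179.4572500
  E → positive
Point 3:
  Lat: 17° + 49/60 + 38.1/3600 = 17 + 0.816667 + 0.010583 = 17.8272500
  S ⇒ negate
  Lon: 50′ + 45.6″ = 50.76000′; 17 + 50.76000/60 = 17.8460000
  E → positive
Point 4:
  Lat: 9° + 43/60 + 38.26/3600 = 9 + 0.716667 + 0.010628 = 9.7272944
  S → negative
  Lon: 117° + 52/60 + 32.9/3600 = 117 + 0.866667 + 0.009139 = 117.8758056
  W ⇒ negate
Point 5:
  Lat: 89° + 35/60 + 4/3600 = 89 + 0.583333 + 0.001111 = 89.5844444
  hemisphere S, so the sign is −
  Lon: 178 + 52/60 + 25/3600 = 178.8736111
  W ⇒ negate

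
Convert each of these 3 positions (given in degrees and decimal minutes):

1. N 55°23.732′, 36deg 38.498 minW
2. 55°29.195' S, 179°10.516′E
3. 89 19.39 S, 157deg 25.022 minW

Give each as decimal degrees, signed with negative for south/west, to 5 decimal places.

1. 55.39553, -36.64163
2. -55.48658, 179.17527
3. -89.32317, -157.41703

Point 1:
  Latitude: 23.732′ = 0.395533°; total 55.395533
  N → positive
  Lon: 38.498′ = 0.641633°; total 36.641633
  hemisphere W, so the sign is −
Point 2:
  Latitude: 29.195′ = 0.486583°; total 55.486583
  hemisphere S, so the sign is −
  Lon: 179 + 10.516/60 = 179.175267
  E → positive
Point 3:
  Latitude: 19.39′ = 0.323167°; total 89.323167
  S → negative
  Longitude: 25.022′ = 0.417033°; total 157.417033
  W → negative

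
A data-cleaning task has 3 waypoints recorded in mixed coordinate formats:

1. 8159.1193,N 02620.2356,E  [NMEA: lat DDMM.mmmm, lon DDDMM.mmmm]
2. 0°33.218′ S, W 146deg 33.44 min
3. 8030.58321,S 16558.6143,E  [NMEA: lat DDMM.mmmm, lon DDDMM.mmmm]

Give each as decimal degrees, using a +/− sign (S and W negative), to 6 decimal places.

1. 81.985322, 26.337260
2. -0.553633, -146.557333
3. -80.509720, 165.976905

Point 1:
  Lat: degrees = first 2 digits = 81, minutes = 59.1193; 81 + 59.1193/60 = 81.9853217
  N → positive
  λ: split at 3 digits → 026° and 20.2356′; 26 + 20.2356/60 = 26.3372600
  E → positive
Point 2:
  Lat: 0 + 33.218/60 = 0.5536333
  S ⇒ negate
  Longitude: 146 + 33.44/60 = 146.5573333
  W → negative
Point 3:
  Latitude: degrees = first 2 digits = 80, minutes = 30.58321; 80 + 30.58321/60 = 80.5097202
  S ⇒ negate
  Lon: degrees = first 3 digits = 165, minutes = 58.6143; 165 + 58.6143/60 = 165.9769050
  E → positive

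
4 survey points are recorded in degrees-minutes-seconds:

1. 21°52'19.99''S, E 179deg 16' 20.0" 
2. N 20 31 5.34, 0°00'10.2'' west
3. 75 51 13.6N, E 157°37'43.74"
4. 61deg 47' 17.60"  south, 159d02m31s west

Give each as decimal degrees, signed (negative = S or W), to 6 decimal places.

1. -21.872219, 179.272222
2. 20.518150, -0.002833
3. 75.853778, 157.628817
4. -61.788222, -159.041944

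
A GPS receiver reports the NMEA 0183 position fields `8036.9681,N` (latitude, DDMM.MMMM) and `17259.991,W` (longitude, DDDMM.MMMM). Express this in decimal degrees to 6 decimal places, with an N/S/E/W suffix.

80.616135° N, 172.999850° W

φ: split at 2 digits → 80° and 36.9681′; 80 + 36.9681/60 = 80.6161350
Longitude: split at 3 digits → 172° and 59.991′; 172 + 59.991/60 = 172.9998500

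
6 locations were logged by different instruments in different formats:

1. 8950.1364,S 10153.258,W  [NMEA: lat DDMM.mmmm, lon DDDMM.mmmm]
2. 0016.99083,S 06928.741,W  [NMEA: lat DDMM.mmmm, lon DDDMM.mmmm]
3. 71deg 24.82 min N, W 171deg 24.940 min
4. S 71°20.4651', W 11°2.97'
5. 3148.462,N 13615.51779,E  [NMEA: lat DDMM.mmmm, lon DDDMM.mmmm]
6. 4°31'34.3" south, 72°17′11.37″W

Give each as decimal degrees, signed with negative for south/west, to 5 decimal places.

1. -89.83561, -101.88763
2. -0.28318, -69.47902
3. 71.41367, -171.41567
4. -71.34109, -11.04950
5. 31.80770, 136.25863
6. -4.52619, -72.28649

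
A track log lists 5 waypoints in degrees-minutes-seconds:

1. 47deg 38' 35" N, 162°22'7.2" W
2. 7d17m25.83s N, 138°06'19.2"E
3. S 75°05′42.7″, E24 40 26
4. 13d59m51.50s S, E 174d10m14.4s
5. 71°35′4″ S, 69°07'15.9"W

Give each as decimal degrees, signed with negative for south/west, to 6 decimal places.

Point 1:
  Latitude: 47 + 38/60 + 35/3600 = 47.6430556
  N ⇒ keep positive
  Longitude: 162° + 22/60 + 7.2/3600 = 162 + 0.366667 + 0.002000 = 162.3686667
  W ⇒ negate
Point 2:
  Latitude: 7° + 17/60 + 25.83/3600 = 7 + 0.283333 + 0.007175 = 7.2905083
  N → positive
  Lon: 6′ + 19.2″ = 6.32000′; 138 + 6.32000/60 = 138.1053333
  E ⇒ keep positive
Point 3:
  Lat: 75 + 5/60 + 42.7/3600 = 75.0951944
  S → negative
  Longitude: 40′ + 26″ = 40.43333′; 24 + 40.43333/60 = 24.6738889
  E ⇒ keep positive
Point 4:
  φ: 59′ + 51.5″ = 59.85833′; 13 + 59.85833/60 = 13.9976389
  S → negative
  λ: 174° + 10/60 + 14.4/3600 = 174 + 0.166667 + 0.004000 = 174.1706667
  E → positive
Point 5:
  φ: 71° + 35/60 + 4/3600 = 71 + 0.583333 + 0.001111 = 71.5844444
  S ⇒ negate
  λ: 7′ + 15.9″ = 7.26500′; 69 + 7.26500/60 = 69.1210833
  W ⇒ negate

1. 47.643056, -162.368667
2. 7.290508, 138.105333
3. -75.095194, 24.673889
4. -13.997639, 174.170667
5. -71.584444, -69.121083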